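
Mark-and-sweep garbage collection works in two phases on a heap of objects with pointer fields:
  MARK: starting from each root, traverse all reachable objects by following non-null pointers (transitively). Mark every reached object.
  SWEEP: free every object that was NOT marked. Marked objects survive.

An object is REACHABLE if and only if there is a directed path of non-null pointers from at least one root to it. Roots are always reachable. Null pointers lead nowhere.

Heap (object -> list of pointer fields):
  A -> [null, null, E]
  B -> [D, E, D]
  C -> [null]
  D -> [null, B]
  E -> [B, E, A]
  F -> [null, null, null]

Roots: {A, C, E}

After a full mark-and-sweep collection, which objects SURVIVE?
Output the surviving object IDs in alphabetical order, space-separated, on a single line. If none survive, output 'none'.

Answer: A B C D E

Derivation:
Roots: A C E
Mark A: refs=null null E, marked=A
Mark C: refs=null, marked=A C
Mark E: refs=B E A, marked=A C E
Mark B: refs=D E D, marked=A B C E
Mark D: refs=null B, marked=A B C D E
Unmarked (collected): F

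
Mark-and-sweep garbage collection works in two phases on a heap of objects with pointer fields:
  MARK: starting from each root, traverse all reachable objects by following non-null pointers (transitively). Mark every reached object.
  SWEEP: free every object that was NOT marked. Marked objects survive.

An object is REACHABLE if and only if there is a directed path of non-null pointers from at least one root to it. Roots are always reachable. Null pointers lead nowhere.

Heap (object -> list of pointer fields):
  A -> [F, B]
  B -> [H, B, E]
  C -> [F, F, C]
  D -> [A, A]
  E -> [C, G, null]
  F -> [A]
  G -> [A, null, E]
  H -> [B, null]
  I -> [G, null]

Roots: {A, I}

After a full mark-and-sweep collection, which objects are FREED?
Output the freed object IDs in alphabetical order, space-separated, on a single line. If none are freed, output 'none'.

Roots: A I
Mark A: refs=F B, marked=A
Mark I: refs=G null, marked=A I
Mark F: refs=A, marked=A F I
Mark B: refs=H B E, marked=A B F I
Mark G: refs=A null E, marked=A B F G I
Mark H: refs=B null, marked=A B F G H I
Mark E: refs=C G null, marked=A B E F G H I
Mark C: refs=F F C, marked=A B C E F G H I
Unmarked (collected): D

Answer: D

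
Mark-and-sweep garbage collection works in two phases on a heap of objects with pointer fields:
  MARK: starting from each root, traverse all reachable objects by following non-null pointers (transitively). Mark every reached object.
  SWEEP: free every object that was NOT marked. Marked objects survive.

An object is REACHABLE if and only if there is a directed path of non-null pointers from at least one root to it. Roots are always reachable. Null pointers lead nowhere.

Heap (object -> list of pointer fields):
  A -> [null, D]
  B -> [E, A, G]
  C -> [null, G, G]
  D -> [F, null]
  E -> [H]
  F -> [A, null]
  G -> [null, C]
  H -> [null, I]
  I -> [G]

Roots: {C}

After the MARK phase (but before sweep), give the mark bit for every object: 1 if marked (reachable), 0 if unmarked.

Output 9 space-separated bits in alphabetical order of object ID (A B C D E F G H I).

Roots: C
Mark C: refs=null G G, marked=C
Mark G: refs=null C, marked=C G
Unmarked (collected): A B D E F H I

Answer: 0 0 1 0 0 0 1 0 0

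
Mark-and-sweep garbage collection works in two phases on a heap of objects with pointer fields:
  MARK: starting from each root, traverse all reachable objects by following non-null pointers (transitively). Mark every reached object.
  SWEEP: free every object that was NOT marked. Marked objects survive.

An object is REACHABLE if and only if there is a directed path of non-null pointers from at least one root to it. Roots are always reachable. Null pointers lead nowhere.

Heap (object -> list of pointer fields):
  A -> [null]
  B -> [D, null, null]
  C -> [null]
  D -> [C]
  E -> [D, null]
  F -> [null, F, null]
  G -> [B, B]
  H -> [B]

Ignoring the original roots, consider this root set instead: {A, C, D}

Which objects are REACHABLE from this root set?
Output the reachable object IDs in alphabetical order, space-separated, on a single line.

Roots: A C D
Mark A: refs=null, marked=A
Mark C: refs=null, marked=A C
Mark D: refs=C, marked=A C D
Unmarked (collected): B E F G H

Answer: A C D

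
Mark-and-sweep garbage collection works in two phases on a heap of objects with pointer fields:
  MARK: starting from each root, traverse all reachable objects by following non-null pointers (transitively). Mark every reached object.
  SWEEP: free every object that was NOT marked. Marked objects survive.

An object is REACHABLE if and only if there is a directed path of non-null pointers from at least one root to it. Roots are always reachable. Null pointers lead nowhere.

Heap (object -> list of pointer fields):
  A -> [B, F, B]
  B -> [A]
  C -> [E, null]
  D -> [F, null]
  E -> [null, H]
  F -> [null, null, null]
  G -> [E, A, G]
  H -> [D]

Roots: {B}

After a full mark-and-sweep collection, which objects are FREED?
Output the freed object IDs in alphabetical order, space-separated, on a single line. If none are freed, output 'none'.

Roots: B
Mark B: refs=A, marked=B
Mark A: refs=B F B, marked=A B
Mark F: refs=null null null, marked=A B F
Unmarked (collected): C D E G H

Answer: C D E G H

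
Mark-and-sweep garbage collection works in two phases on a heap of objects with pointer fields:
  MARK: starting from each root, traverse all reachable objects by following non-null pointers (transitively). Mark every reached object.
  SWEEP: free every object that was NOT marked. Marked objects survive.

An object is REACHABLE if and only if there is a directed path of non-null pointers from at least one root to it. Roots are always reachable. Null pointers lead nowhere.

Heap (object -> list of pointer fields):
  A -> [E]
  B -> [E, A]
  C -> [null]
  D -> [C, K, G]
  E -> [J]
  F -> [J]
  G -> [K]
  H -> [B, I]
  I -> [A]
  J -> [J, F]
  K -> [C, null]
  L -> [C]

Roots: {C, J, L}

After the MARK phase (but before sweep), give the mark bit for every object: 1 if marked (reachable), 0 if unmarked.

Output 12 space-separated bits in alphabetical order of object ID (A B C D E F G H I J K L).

Answer: 0 0 1 0 0 1 0 0 0 1 0 1

Derivation:
Roots: C J L
Mark C: refs=null, marked=C
Mark J: refs=J F, marked=C J
Mark L: refs=C, marked=C J L
Mark F: refs=J, marked=C F J L
Unmarked (collected): A B D E G H I K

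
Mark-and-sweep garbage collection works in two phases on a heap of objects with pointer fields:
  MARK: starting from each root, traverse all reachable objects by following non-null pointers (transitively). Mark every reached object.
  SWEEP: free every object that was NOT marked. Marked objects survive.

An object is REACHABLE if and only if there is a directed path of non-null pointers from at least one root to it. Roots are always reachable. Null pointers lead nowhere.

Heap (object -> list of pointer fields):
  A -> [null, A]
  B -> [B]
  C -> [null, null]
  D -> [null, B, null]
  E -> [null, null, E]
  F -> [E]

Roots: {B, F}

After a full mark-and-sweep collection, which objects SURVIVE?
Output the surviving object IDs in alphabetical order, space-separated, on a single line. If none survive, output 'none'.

Answer: B E F

Derivation:
Roots: B F
Mark B: refs=B, marked=B
Mark F: refs=E, marked=B F
Mark E: refs=null null E, marked=B E F
Unmarked (collected): A C D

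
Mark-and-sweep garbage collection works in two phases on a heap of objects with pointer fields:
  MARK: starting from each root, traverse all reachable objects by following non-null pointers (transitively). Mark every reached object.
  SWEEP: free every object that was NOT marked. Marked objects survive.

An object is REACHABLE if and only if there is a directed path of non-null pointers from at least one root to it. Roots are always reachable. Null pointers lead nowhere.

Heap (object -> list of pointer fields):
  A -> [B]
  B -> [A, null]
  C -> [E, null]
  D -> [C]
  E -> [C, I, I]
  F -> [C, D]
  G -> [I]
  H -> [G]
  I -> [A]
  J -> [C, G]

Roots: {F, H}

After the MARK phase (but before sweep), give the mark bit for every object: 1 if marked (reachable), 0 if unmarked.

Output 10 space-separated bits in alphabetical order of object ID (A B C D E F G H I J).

Answer: 1 1 1 1 1 1 1 1 1 0

Derivation:
Roots: F H
Mark F: refs=C D, marked=F
Mark H: refs=G, marked=F H
Mark C: refs=E null, marked=C F H
Mark D: refs=C, marked=C D F H
Mark G: refs=I, marked=C D F G H
Mark E: refs=C I I, marked=C D E F G H
Mark I: refs=A, marked=C D E F G H I
Mark A: refs=B, marked=A C D E F G H I
Mark B: refs=A null, marked=A B C D E F G H I
Unmarked (collected): J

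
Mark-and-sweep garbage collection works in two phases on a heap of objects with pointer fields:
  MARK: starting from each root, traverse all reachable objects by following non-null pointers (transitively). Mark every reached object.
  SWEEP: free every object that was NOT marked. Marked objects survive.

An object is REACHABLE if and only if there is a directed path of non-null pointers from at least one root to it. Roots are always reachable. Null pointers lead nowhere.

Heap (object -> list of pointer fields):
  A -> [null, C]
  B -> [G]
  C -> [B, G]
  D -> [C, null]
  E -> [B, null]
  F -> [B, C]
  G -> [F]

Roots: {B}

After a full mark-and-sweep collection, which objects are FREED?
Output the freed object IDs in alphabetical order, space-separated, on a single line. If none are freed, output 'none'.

Roots: B
Mark B: refs=G, marked=B
Mark G: refs=F, marked=B G
Mark F: refs=B C, marked=B F G
Mark C: refs=B G, marked=B C F G
Unmarked (collected): A D E

Answer: A D E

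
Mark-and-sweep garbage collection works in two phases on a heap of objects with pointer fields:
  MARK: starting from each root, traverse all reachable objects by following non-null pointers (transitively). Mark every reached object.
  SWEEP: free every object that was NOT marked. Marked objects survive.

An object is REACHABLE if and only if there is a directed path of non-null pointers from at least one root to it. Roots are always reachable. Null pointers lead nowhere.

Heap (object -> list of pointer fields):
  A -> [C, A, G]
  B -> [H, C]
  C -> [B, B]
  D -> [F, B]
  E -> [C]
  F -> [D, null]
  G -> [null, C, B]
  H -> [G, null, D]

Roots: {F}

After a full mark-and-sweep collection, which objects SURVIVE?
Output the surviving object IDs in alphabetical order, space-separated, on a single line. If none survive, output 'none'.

Roots: F
Mark F: refs=D null, marked=F
Mark D: refs=F B, marked=D F
Mark B: refs=H C, marked=B D F
Mark H: refs=G null D, marked=B D F H
Mark C: refs=B B, marked=B C D F H
Mark G: refs=null C B, marked=B C D F G H
Unmarked (collected): A E

Answer: B C D F G H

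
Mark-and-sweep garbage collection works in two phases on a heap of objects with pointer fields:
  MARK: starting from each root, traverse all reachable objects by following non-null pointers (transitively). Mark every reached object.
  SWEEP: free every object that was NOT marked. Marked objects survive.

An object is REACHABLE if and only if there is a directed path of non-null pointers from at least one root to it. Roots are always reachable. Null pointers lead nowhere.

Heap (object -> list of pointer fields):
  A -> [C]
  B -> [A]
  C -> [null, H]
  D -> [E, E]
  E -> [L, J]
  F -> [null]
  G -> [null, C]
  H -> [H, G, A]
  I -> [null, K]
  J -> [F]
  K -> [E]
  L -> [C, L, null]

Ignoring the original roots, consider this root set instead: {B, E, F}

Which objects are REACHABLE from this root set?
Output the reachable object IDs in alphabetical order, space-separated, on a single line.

Answer: A B C E F G H J L

Derivation:
Roots: B E F
Mark B: refs=A, marked=B
Mark E: refs=L J, marked=B E
Mark F: refs=null, marked=B E F
Mark A: refs=C, marked=A B E F
Mark L: refs=C L null, marked=A B E F L
Mark J: refs=F, marked=A B E F J L
Mark C: refs=null H, marked=A B C E F J L
Mark H: refs=H G A, marked=A B C E F H J L
Mark G: refs=null C, marked=A B C E F G H J L
Unmarked (collected): D I K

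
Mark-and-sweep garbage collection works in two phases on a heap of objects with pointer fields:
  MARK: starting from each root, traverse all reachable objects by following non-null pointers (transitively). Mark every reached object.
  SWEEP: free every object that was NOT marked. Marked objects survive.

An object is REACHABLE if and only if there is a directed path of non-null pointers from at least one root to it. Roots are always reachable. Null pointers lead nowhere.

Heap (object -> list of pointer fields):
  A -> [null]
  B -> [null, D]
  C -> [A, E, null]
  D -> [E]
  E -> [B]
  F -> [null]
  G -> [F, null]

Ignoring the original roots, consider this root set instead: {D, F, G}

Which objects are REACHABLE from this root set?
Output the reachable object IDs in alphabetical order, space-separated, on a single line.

Roots: D F G
Mark D: refs=E, marked=D
Mark F: refs=null, marked=D F
Mark G: refs=F null, marked=D F G
Mark E: refs=B, marked=D E F G
Mark B: refs=null D, marked=B D E F G
Unmarked (collected): A C

Answer: B D E F G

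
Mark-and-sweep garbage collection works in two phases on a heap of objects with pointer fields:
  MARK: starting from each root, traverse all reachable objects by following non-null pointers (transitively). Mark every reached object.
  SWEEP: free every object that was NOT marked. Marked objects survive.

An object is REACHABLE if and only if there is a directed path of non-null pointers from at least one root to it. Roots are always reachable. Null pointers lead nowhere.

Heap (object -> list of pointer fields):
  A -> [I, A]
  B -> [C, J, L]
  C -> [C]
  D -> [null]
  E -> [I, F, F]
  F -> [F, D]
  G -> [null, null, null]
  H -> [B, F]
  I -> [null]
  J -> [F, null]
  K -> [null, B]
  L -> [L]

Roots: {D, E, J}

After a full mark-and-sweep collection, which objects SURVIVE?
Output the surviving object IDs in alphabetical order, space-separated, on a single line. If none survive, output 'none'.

Roots: D E J
Mark D: refs=null, marked=D
Mark E: refs=I F F, marked=D E
Mark J: refs=F null, marked=D E J
Mark I: refs=null, marked=D E I J
Mark F: refs=F D, marked=D E F I J
Unmarked (collected): A B C G H K L

Answer: D E F I J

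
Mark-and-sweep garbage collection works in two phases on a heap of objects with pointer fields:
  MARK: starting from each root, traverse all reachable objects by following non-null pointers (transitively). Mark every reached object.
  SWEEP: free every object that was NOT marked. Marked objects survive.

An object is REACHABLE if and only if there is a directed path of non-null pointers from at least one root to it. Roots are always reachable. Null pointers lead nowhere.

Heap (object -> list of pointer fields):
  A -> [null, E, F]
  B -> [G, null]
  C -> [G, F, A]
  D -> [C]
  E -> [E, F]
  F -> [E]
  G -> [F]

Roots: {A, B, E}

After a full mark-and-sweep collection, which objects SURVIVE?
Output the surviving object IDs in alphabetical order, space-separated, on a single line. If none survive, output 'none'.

Answer: A B E F G

Derivation:
Roots: A B E
Mark A: refs=null E F, marked=A
Mark B: refs=G null, marked=A B
Mark E: refs=E F, marked=A B E
Mark F: refs=E, marked=A B E F
Mark G: refs=F, marked=A B E F G
Unmarked (collected): C D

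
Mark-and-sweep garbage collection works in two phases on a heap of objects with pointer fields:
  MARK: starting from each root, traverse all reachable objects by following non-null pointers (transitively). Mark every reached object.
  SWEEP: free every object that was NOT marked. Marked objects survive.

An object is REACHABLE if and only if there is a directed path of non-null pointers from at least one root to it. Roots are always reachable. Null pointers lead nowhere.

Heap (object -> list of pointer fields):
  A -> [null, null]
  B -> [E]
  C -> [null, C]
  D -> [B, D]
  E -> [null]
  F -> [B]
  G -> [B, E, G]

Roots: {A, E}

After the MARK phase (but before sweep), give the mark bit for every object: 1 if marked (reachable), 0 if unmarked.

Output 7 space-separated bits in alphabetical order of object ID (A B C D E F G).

Answer: 1 0 0 0 1 0 0

Derivation:
Roots: A E
Mark A: refs=null null, marked=A
Mark E: refs=null, marked=A E
Unmarked (collected): B C D F G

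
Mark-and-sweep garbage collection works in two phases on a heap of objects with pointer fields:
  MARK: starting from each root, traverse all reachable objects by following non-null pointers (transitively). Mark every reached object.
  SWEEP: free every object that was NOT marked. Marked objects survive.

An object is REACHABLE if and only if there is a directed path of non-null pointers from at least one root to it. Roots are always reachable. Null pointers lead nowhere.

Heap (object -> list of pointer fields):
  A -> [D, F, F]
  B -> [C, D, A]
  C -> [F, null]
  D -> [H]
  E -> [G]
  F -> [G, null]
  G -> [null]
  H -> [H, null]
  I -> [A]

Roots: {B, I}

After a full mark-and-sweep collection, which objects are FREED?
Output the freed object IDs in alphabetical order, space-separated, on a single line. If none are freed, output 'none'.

Roots: B I
Mark B: refs=C D A, marked=B
Mark I: refs=A, marked=B I
Mark C: refs=F null, marked=B C I
Mark D: refs=H, marked=B C D I
Mark A: refs=D F F, marked=A B C D I
Mark F: refs=G null, marked=A B C D F I
Mark H: refs=H null, marked=A B C D F H I
Mark G: refs=null, marked=A B C D F G H I
Unmarked (collected): E

Answer: E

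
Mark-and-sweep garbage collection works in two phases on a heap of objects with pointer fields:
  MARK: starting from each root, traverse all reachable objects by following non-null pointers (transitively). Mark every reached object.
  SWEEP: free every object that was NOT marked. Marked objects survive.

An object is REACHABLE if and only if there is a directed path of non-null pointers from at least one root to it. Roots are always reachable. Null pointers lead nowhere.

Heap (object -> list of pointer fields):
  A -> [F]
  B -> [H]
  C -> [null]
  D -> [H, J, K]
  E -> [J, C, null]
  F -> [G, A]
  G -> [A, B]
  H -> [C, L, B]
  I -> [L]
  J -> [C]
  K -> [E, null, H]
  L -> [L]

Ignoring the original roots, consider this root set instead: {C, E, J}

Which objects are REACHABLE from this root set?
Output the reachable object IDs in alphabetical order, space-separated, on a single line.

Answer: C E J

Derivation:
Roots: C E J
Mark C: refs=null, marked=C
Mark E: refs=J C null, marked=C E
Mark J: refs=C, marked=C E J
Unmarked (collected): A B D F G H I K L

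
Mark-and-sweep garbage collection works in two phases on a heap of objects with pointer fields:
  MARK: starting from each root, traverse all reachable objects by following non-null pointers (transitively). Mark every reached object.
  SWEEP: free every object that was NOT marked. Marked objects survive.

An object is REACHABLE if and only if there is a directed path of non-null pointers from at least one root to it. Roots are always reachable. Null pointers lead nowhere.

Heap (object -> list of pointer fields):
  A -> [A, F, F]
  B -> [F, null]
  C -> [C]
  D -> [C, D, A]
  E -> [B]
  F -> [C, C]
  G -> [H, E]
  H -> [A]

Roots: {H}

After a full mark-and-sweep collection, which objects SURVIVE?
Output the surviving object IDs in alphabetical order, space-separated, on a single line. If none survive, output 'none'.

Roots: H
Mark H: refs=A, marked=H
Mark A: refs=A F F, marked=A H
Mark F: refs=C C, marked=A F H
Mark C: refs=C, marked=A C F H
Unmarked (collected): B D E G

Answer: A C F H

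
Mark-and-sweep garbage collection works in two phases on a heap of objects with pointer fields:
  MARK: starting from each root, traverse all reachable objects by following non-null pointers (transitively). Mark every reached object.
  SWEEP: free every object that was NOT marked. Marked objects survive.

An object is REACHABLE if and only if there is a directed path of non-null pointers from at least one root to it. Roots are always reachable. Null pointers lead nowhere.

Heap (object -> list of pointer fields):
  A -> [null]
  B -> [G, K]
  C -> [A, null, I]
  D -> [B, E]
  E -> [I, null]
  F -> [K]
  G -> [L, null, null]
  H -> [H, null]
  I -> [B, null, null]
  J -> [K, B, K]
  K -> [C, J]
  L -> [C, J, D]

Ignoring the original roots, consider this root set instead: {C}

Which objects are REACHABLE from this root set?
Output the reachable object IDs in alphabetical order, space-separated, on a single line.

Roots: C
Mark C: refs=A null I, marked=C
Mark A: refs=null, marked=A C
Mark I: refs=B null null, marked=A C I
Mark B: refs=G K, marked=A B C I
Mark G: refs=L null null, marked=A B C G I
Mark K: refs=C J, marked=A B C G I K
Mark L: refs=C J D, marked=A B C G I K L
Mark J: refs=K B K, marked=A B C G I J K L
Mark D: refs=B E, marked=A B C D G I J K L
Mark E: refs=I null, marked=A B C D E G I J K L
Unmarked (collected): F H

Answer: A B C D E G I J K L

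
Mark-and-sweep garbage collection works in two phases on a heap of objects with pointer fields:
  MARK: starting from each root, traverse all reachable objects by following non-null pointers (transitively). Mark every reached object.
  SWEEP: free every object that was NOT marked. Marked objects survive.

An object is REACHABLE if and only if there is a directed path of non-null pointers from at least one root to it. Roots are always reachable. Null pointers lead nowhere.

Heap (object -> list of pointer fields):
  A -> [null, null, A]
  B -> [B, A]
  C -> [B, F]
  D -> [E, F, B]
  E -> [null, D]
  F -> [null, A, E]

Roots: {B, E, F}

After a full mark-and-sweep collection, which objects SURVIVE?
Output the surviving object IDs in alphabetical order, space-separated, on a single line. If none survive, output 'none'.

Answer: A B D E F

Derivation:
Roots: B E F
Mark B: refs=B A, marked=B
Mark E: refs=null D, marked=B E
Mark F: refs=null A E, marked=B E F
Mark A: refs=null null A, marked=A B E F
Mark D: refs=E F B, marked=A B D E F
Unmarked (collected): C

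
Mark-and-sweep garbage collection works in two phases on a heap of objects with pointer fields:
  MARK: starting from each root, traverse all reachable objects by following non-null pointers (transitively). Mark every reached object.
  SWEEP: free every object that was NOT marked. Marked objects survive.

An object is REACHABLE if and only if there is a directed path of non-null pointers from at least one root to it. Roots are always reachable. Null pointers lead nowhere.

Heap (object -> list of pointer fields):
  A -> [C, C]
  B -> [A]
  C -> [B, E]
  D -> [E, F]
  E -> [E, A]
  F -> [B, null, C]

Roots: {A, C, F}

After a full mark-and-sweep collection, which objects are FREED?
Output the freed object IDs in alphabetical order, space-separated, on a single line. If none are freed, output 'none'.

Roots: A C F
Mark A: refs=C C, marked=A
Mark C: refs=B E, marked=A C
Mark F: refs=B null C, marked=A C F
Mark B: refs=A, marked=A B C F
Mark E: refs=E A, marked=A B C E F
Unmarked (collected): D

Answer: D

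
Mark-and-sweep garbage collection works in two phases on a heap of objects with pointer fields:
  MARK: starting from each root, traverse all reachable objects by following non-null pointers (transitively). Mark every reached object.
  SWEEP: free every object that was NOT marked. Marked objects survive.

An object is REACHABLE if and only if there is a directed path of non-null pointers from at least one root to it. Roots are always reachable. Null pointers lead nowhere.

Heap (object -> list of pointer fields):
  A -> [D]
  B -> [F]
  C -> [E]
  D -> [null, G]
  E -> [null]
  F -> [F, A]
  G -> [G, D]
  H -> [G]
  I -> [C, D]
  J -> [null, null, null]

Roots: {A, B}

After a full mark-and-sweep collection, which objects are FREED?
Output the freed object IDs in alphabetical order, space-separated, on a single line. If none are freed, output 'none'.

Answer: C E H I J

Derivation:
Roots: A B
Mark A: refs=D, marked=A
Mark B: refs=F, marked=A B
Mark D: refs=null G, marked=A B D
Mark F: refs=F A, marked=A B D F
Mark G: refs=G D, marked=A B D F G
Unmarked (collected): C E H I J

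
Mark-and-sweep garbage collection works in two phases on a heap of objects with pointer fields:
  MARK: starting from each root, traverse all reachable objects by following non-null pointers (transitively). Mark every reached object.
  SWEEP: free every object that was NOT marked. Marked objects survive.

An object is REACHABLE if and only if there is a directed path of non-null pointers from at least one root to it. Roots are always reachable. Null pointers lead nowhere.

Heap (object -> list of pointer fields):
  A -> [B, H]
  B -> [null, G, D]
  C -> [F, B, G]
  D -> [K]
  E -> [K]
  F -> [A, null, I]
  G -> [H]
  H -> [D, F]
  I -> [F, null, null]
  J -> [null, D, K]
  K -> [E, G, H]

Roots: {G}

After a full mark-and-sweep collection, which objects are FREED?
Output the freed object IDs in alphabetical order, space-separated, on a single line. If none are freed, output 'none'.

Answer: C J

Derivation:
Roots: G
Mark G: refs=H, marked=G
Mark H: refs=D F, marked=G H
Mark D: refs=K, marked=D G H
Mark F: refs=A null I, marked=D F G H
Mark K: refs=E G H, marked=D F G H K
Mark A: refs=B H, marked=A D F G H K
Mark I: refs=F null null, marked=A D F G H I K
Mark E: refs=K, marked=A D E F G H I K
Mark B: refs=null G D, marked=A B D E F G H I K
Unmarked (collected): C J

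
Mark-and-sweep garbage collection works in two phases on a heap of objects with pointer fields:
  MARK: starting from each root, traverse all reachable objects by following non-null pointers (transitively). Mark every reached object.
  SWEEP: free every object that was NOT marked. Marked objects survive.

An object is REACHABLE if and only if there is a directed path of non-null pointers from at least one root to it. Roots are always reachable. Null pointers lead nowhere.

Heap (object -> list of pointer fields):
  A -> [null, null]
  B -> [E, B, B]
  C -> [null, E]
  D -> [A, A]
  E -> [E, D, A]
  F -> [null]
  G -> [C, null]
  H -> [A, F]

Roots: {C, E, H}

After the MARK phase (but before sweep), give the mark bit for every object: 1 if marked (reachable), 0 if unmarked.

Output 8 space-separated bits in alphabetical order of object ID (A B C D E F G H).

Answer: 1 0 1 1 1 1 0 1

Derivation:
Roots: C E H
Mark C: refs=null E, marked=C
Mark E: refs=E D A, marked=C E
Mark H: refs=A F, marked=C E H
Mark D: refs=A A, marked=C D E H
Mark A: refs=null null, marked=A C D E H
Mark F: refs=null, marked=A C D E F H
Unmarked (collected): B G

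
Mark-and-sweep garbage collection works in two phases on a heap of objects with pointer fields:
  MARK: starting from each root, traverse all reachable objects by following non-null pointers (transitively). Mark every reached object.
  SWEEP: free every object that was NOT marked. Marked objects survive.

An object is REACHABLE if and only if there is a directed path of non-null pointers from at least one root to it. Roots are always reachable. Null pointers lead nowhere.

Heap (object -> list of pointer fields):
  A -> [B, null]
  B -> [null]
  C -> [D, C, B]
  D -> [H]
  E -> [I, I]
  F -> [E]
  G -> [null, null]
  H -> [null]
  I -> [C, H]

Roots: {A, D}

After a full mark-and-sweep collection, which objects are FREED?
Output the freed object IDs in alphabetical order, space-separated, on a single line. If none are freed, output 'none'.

Answer: C E F G I

Derivation:
Roots: A D
Mark A: refs=B null, marked=A
Mark D: refs=H, marked=A D
Mark B: refs=null, marked=A B D
Mark H: refs=null, marked=A B D H
Unmarked (collected): C E F G I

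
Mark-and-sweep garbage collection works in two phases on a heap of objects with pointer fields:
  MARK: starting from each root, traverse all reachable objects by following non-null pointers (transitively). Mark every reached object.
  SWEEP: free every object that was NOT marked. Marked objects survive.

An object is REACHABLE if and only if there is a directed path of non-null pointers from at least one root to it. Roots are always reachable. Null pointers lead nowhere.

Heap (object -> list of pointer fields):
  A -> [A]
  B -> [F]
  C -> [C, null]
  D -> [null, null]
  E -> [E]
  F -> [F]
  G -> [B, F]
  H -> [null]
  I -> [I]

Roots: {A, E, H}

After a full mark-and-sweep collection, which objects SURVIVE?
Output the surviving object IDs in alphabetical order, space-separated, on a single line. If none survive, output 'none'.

Answer: A E H

Derivation:
Roots: A E H
Mark A: refs=A, marked=A
Mark E: refs=E, marked=A E
Mark H: refs=null, marked=A E H
Unmarked (collected): B C D F G I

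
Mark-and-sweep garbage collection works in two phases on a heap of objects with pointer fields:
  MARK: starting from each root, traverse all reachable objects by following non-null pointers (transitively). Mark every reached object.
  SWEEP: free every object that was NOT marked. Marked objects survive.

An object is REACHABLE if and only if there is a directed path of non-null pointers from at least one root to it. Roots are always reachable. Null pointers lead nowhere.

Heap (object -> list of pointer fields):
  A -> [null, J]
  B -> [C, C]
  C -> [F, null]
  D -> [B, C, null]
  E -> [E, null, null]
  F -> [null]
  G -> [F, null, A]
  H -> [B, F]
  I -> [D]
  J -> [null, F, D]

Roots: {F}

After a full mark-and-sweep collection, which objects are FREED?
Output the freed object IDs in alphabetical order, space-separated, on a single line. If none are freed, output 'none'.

Roots: F
Mark F: refs=null, marked=F
Unmarked (collected): A B C D E G H I J

Answer: A B C D E G H I J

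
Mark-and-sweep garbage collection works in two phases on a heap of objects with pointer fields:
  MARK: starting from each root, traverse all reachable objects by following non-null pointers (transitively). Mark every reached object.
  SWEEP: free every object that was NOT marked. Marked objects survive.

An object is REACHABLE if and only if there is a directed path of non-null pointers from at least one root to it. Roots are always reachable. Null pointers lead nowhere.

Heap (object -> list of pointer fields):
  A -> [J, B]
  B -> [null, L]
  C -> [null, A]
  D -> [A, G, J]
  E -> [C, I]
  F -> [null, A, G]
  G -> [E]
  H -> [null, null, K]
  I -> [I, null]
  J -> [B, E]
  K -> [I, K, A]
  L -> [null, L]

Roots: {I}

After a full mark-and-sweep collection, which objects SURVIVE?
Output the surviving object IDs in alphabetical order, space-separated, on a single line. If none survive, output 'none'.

Roots: I
Mark I: refs=I null, marked=I
Unmarked (collected): A B C D E F G H J K L

Answer: I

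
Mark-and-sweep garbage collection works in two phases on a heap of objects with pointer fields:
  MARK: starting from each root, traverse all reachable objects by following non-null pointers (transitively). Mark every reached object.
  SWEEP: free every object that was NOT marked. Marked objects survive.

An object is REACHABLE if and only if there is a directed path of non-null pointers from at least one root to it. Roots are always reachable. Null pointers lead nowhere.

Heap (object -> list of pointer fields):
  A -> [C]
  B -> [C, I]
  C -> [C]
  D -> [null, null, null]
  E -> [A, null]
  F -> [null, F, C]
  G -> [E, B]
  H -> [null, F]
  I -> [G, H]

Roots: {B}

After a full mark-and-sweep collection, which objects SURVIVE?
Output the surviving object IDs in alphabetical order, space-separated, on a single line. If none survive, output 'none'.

Answer: A B C E F G H I

Derivation:
Roots: B
Mark B: refs=C I, marked=B
Mark C: refs=C, marked=B C
Mark I: refs=G H, marked=B C I
Mark G: refs=E B, marked=B C G I
Mark H: refs=null F, marked=B C G H I
Mark E: refs=A null, marked=B C E G H I
Mark F: refs=null F C, marked=B C E F G H I
Mark A: refs=C, marked=A B C E F G H I
Unmarked (collected): D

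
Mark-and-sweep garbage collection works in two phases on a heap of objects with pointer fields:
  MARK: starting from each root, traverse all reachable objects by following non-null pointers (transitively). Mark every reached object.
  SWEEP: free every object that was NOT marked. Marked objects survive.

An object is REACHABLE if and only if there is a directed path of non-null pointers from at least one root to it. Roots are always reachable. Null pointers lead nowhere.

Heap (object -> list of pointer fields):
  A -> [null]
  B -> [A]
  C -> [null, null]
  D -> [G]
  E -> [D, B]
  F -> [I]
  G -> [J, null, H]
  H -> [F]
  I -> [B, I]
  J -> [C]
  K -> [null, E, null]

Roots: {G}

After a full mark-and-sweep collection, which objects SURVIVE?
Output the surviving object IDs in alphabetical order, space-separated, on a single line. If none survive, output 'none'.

Answer: A B C F G H I J

Derivation:
Roots: G
Mark G: refs=J null H, marked=G
Mark J: refs=C, marked=G J
Mark H: refs=F, marked=G H J
Mark C: refs=null null, marked=C G H J
Mark F: refs=I, marked=C F G H J
Mark I: refs=B I, marked=C F G H I J
Mark B: refs=A, marked=B C F G H I J
Mark A: refs=null, marked=A B C F G H I J
Unmarked (collected): D E K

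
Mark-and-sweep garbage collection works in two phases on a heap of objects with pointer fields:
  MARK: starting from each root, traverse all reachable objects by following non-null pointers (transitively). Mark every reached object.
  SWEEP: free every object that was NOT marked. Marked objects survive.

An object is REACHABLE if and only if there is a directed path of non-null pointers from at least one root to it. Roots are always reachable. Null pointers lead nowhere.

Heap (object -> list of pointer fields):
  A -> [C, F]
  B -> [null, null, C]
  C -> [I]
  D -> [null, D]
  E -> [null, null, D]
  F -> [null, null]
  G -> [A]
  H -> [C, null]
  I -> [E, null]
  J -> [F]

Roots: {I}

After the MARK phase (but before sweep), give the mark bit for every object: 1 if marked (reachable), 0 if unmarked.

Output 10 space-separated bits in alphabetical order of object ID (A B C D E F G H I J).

Answer: 0 0 0 1 1 0 0 0 1 0

Derivation:
Roots: I
Mark I: refs=E null, marked=I
Mark E: refs=null null D, marked=E I
Mark D: refs=null D, marked=D E I
Unmarked (collected): A B C F G H J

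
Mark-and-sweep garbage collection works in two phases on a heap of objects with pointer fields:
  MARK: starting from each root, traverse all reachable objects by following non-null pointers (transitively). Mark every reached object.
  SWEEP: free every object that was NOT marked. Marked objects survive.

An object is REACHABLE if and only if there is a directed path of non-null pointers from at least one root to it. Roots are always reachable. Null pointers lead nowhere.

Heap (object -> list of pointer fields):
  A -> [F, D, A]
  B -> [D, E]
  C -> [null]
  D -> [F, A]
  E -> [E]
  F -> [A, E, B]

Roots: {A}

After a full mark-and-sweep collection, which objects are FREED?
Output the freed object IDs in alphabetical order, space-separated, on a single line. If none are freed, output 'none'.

Roots: A
Mark A: refs=F D A, marked=A
Mark F: refs=A E B, marked=A F
Mark D: refs=F A, marked=A D F
Mark E: refs=E, marked=A D E F
Mark B: refs=D E, marked=A B D E F
Unmarked (collected): C

Answer: C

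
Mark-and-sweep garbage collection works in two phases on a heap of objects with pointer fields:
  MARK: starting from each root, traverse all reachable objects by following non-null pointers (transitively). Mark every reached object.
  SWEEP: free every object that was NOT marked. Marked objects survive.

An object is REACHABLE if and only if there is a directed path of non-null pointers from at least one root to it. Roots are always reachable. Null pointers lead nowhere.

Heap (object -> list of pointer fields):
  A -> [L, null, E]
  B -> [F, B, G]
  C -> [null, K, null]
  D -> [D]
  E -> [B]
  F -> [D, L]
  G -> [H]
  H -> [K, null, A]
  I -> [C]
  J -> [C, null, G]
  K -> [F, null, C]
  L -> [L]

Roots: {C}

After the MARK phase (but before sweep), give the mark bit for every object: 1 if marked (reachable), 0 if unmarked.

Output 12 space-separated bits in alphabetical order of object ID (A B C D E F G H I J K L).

Answer: 0 0 1 1 0 1 0 0 0 0 1 1

Derivation:
Roots: C
Mark C: refs=null K null, marked=C
Mark K: refs=F null C, marked=C K
Mark F: refs=D L, marked=C F K
Mark D: refs=D, marked=C D F K
Mark L: refs=L, marked=C D F K L
Unmarked (collected): A B E G H I J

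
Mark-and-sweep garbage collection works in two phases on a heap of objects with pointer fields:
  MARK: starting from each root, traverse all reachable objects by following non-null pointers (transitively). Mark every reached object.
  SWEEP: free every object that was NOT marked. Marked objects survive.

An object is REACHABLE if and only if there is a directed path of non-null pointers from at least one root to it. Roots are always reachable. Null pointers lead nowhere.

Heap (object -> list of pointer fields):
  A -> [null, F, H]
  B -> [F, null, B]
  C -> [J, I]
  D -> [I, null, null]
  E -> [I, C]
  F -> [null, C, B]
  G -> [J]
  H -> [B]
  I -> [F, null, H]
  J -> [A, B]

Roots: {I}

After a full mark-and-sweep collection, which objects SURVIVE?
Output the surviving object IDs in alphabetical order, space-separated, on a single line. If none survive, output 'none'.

Roots: I
Mark I: refs=F null H, marked=I
Mark F: refs=null C B, marked=F I
Mark H: refs=B, marked=F H I
Mark C: refs=J I, marked=C F H I
Mark B: refs=F null B, marked=B C F H I
Mark J: refs=A B, marked=B C F H I J
Mark A: refs=null F H, marked=A B C F H I J
Unmarked (collected): D E G

Answer: A B C F H I J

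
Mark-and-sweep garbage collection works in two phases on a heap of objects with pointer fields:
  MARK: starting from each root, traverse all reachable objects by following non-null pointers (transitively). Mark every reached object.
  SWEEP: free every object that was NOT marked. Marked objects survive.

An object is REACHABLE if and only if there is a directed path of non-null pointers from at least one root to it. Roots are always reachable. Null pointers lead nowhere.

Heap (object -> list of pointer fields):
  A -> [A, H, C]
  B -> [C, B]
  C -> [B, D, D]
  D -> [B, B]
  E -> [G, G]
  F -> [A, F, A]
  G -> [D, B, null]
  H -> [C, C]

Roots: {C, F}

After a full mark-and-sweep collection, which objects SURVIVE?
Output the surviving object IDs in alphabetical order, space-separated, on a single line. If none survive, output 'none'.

Answer: A B C D F H

Derivation:
Roots: C F
Mark C: refs=B D D, marked=C
Mark F: refs=A F A, marked=C F
Mark B: refs=C B, marked=B C F
Mark D: refs=B B, marked=B C D F
Mark A: refs=A H C, marked=A B C D F
Mark H: refs=C C, marked=A B C D F H
Unmarked (collected): E G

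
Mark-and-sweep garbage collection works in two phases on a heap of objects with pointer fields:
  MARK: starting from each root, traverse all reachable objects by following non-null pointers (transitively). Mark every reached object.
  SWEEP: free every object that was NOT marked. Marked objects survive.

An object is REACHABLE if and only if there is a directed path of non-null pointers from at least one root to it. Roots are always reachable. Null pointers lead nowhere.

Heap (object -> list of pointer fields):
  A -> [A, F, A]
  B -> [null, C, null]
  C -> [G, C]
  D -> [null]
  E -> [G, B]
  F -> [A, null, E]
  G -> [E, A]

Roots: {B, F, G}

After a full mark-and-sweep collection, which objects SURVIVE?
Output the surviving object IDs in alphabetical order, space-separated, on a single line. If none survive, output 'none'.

Answer: A B C E F G

Derivation:
Roots: B F G
Mark B: refs=null C null, marked=B
Mark F: refs=A null E, marked=B F
Mark G: refs=E A, marked=B F G
Mark C: refs=G C, marked=B C F G
Mark A: refs=A F A, marked=A B C F G
Mark E: refs=G B, marked=A B C E F G
Unmarked (collected): D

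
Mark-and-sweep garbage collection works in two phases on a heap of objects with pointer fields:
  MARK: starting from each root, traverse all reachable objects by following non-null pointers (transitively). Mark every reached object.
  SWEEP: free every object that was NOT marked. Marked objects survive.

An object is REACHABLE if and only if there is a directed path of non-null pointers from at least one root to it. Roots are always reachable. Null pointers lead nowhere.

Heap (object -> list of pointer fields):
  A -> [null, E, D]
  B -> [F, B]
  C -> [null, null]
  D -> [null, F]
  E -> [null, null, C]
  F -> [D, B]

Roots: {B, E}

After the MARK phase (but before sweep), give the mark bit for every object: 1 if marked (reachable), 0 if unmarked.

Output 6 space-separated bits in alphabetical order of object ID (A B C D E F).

Roots: B E
Mark B: refs=F B, marked=B
Mark E: refs=null null C, marked=B E
Mark F: refs=D B, marked=B E F
Mark C: refs=null null, marked=B C E F
Mark D: refs=null F, marked=B C D E F
Unmarked (collected): A

Answer: 0 1 1 1 1 1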